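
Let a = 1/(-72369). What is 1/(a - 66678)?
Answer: -72369/4825420183 ≈ -1.4997e-5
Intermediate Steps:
a = -1/72369 ≈ -1.3818e-5
1/(a - 66678) = 1/(-1/72369 - 66678) = 1/(-4825420183/72369) = -72369/4825420183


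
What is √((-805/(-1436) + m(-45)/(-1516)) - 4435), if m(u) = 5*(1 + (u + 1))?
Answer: I*√82090358672865/136061 ≈ 66.591*I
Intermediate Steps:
m(u) = 10 + 5*u (m(u) = 5*(1 + (1 + u)) = 5*(2 + u) = 10 + 5*u)
√((-805/(-1436) + m(-45)/(-1516)) - 4435) = √((-805/(-1436) + (10 + 5*(-45))/(-1516)) - 4435) = √((-805*(-1/1436) + (10 - 225)*(-1/1516)) - 4435) = √((805/1436 - 215*(-1/1516)) - 4435) = √((805/1436 + 215/1516) - 4435) = √(95570/136061 - 4435) = √(-603334965/136061) = I*√82090358672865/136061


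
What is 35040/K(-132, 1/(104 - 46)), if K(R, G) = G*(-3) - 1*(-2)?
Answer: 2032320/113 ≈ 17985.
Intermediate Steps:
K(R, G) = 2 - 3*G (K(R, G) = -3*G + 2 = 2 - 3*G)
35040/K(-132, 1/(104 - 46)) = 35040/(2 - 3/(104 - 46)) = 35040/(2 - 3/58) = 35040/(113/58) = 35040*(58/113) = 2032320/113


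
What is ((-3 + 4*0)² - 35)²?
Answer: 676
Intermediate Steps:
((-3 + 4*0)² - 35)² = ((-3 + 0)² - 35)² = ((-3)² - 35)² = (9 - 35)² = (-26)² = 676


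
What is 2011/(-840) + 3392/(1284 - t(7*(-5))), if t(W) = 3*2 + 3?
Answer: 6339/23800 ≈ 0.26634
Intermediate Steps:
t(W) = 9 (t(W) = 6 + 3 = 9)
2011/(-840) + 3392/(1284 - t(7*(-5))) = 2011/(-840) + 3392/(1284 - 1*9) = 2011*(-1/840) + 3392/(1284 - 9) = -2011/840 + 3392/1275 = 6339/23800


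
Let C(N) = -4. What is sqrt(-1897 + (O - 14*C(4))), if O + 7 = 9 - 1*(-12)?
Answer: 3*I*sqrt(203) ≈ 42.743*I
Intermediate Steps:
O = 14 (O = -7 + (9 - 1*(-12)) = -7 + (9 + 12) = -7 + 21 = 14)
sqrt(-1897 + (O - 14*C(4))) = sqrt(-1897 + (14 - 14*(-4))) = sqrt(-1897 + (14 + 56)) = sqrt(-1897 + 70) = sqrt(-1827) = 3*I*sqrt(203)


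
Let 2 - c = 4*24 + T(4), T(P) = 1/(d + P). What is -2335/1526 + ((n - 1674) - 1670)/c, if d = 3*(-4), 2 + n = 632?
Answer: 31378927/1146026 ≈ 27.381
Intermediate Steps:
n = 630 (n = -2 + 632 = 630)
d = -12
T(P) = 1/(-12 + P)
c = -751/8 (c = 2 - (4*24 + 1/(-12 + 4)) = 2 - (96 + 1/(-8)) = 2 - (96 - 1/8) = 2 - 1*767/8 = 2 - 767/8 = -751/8 ≈ -93.875)
-2335/1526 + ((n - 1674) - 1670)/c = -2335/1526 + ((630 - 1674) - 1670)/(-751/8) = -2335*1/1526 + (-1044 - 1670)*(-8/751) = -2335/1526 - 2714*(-8/751) = -2335/1526 + 21712/751 = 31378927/1146026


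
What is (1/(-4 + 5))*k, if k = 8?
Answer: 8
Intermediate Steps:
(1/(-4 + 5))*k = (1/(-4 + 5))*8 = (1/1)*8 = (1*1)*8 = 1*8 = 8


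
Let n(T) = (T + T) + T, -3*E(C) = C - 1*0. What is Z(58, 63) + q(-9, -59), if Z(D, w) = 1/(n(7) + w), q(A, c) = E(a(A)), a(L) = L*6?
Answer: 1513/84 ≈ 18.012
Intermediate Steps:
a(L) = 6*L
E(C) = -C/3 (E(C) = -(C - 1*0)/3 = -(C + 0)/3 = -C/3)
n(T) = 3*T (n(T) = 2*T + T = 3*T)
q(A, c) = -2*A
Z(D, w) = 1/(21 + w) (Z(D, w) = 1/(3*7 + w) = 1/(21 + w))
Z(58, 63) + q(-9, -59) = 1/(21 + 63) - 2*(-9) = 1/84 + 18 = 1513/84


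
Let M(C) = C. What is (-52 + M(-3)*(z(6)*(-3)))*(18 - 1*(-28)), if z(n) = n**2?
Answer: 12512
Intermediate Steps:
(-52 + M(-3)*(z(6)*(-3)))*(18 - 1*(-28)) = (-52 - 3*6**2*(-3))*(18 - 1*(-28)) = (-52 - 108*(-3))*(18 + 28) = (-52 - 3*(-108))*46 = (-52 + 324)*46 = 272*46 = 12512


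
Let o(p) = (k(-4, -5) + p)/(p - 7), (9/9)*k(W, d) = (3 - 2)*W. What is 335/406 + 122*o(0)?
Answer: 28639/406 ≈ 70.539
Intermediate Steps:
k(W, d) = W (k(W, d) = (3 - 2)*W = 1*W = W)
o(p) = (-4 + p)/(-7 + p) (o(p) = (-4 + p)/(p - 7) = (-4 + p)/(-7 + p))
335/406 + 122*o(0) = 335/406 + 122*((-4 + 0)/(-7 + 0)) = 335*(1/406) + 122*(-4/(-7)) = 335/406 + 122*(-⅐*(-4)) = 335/406 + 122*(4/7) = 335/406 + 488/7 = 28639/406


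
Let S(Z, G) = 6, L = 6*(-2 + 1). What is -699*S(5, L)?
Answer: -4194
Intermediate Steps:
L = -6 (L = 6*(-1) = -6)
-699*S(5, L) = -699*6 = -4194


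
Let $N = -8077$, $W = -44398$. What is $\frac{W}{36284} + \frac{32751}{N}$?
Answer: $- \frac{773469965}{146532934} \approx -5.2785$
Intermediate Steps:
$\frac{W}{36284} + \frac{32751}{N} = - \frac{44398}{36284} + \frac{32751}{-8077} = \left(-44398\right) \frac{1}{36284} + 32751 \left(- \frac{1}{8077}\right) = - \frac{22199}{18142} - \frac{32751}{8077} = - \frac{773469965}{146532934}$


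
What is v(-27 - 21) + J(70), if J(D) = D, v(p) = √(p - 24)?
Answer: 70 + 6*I*√2 ≈ 70.0 + 8.4853*I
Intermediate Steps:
v(p) = √(-24 + p)
v(-27 - 21) + J(70) = √(-24 + (-27 - 21)) + 70 = √(-24 - 48) + 70 = √(-72) + 70 = 6*I*√2 + 70 = 70 + 6*I*√2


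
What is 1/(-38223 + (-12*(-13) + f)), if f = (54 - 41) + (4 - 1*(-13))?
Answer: -1/38037 ≈ -2.6290e-5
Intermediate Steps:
f = 30 (f = 13 + (4 + 13) = 13 + 17 = 30)
1/(-38223 + (-12*(-13) + f)) = 1/(-38223 + (-12*(-13) + 30)) = 1/(-38223 + (156 + 30)) = 1/(-38223 + 186) = 1/(-38037) = -1/38037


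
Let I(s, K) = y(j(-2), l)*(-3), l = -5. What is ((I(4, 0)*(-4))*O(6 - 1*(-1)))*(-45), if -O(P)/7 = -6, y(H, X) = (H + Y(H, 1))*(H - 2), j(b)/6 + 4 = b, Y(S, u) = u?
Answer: -30164400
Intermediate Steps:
j(b) = -24 + 6*b
y(H, X) = (1 + H)*(-2 + H) (y(H, X) = (H + 1)*(H - 2) = (1 + H)*(-2 + H))
O(P) = 42 (O(P) = -7*(-6) = 42)
I(s, K) = -3990 (I(s, K) = (-2 + (-24 + 6*(-2))² - (-24 + 6*(-2)))*(-3) = (-2 + (-24 - 12)² - (-24 - 12))*(-3) = (-2 + (-36)² - 1*(-36))*(-3) = (-2 + 1296 + 36)*(-3) = 1330*(-3) = -3990)
((I(4, 0)*(-4))*O(6 - 1*(-1)))*(-45) = (-3990*(-4)*42)*(-45) = (15960*42)*(-45) = 670320*(-45) = -30164400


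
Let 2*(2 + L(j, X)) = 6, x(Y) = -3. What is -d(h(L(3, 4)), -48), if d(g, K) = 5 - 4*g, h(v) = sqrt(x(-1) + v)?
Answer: -5 + 4*I*sqrt(2) ≈ -5.0 + 5.6569*I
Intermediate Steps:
L(j, X) = 1 (L(j, X) = -2 + (1/2)*6 = -2 + 3 = 1)
h(v) = sqrt(-3 + v)
-d(h(L(3, 4)), -48) = -(5 - 4*sqrt(-3 + 1)) = -(5 - 4*I*sqrt(2)) = -5 + 4*I*sqrt(2)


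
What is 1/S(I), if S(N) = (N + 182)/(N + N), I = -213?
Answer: 426/31 ≈ 13.742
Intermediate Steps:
S(N) = (182 + N)/(2*N) (S(N) = (182 + N)/((2*N)) = (182 + N)*(1/(2*N)) = (182 + N)/(2*N))
1/S(I) = 1/((½)*(182 - 213)/(-213)) = 1/((½)*(-1/213)*(-31)) = 1/(31/426) = 426/31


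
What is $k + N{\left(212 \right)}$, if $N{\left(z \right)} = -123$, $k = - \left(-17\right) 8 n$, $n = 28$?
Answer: $3685$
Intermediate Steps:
$k = 3808$ ($k = - \left(-17\right) 8 \cdot 28 = - \left(-136\right) 28 = \left(-1\right) \left(-3808\right) = 3808$)
$k + N{\left(212 \right)} = 3808 - 123 = 3685$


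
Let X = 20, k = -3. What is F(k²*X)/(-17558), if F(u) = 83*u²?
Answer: -1344600/8779 ≈ -153.16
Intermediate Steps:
F(k²*X)/(-17558) = (83*((-3)²*20)²)/(-17558) = (83*(9*20)²)*(-1/17558) = (83*180²)*(-1/17558) = (83*32400)*(-1/17558) = 2689200*(-1/17558) = -1344600/8779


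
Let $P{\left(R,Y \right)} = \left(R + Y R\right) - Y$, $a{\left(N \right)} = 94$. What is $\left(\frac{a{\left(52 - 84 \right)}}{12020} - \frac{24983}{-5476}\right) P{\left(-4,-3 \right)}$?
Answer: $\frac{827228611}{16455380} \approx 50.271$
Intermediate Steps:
$P{\left(R,Y \right)} = R - Y + R Y$ ($P{\left(R,Y \right)} = \left(R + R Y\right) - Y = R - Y + R Y$)
$\left(\frac{a{\left(52 - 84 \right)}}{12020} - \frac{24983}{-5476}\right) P{\left(-4,-3 \right)} = \left(\frac{94}{12020} - \frac{24983}{-5476}\right) \left(-4 - -3 - -12\right) = \left(94 \cdot \frac{1}{12020} - - \frac{24983}{5476}\right) \left(-4 + 3 + 12\right) = \left(\frac{47}{6010} + \frac{24983}{5476}\right) 11 = \frac{75202601}{16455380} \cdot 11 = \frac{827228611}{16455380}$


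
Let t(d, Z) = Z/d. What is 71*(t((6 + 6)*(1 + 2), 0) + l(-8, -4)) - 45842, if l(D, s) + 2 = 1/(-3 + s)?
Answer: -321959/7 ≈ -45994.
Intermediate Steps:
l(D, s) = -2 + 1/(-3 + s)
71*(t((6 + 6)*(1 + 2), 0) + l(-8, -4)) - 45842 = 71*(0/(((6 + 6)*(1 + 2))) + (7 - 2*(-4))/(-3 - 4)) - 45842 = 71*(0/((12*3)) + (7 + 8)/(-7)) - 45842 = 71*(0/36 - ⅐*15) - 45842 = 71*(0*(1/36) - 15/7) - 45842 = 71*(0 - 15/7) - 45842 = 71*(-15/7) - 45842 = -1065/7 - 45842 = -321959/7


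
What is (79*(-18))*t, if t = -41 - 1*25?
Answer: 93852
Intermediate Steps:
t = -66 (t = -41 - 25 = -66)
(79*(-18))*t = (79*(-18))*(-66) = -1422*(-66) = 93852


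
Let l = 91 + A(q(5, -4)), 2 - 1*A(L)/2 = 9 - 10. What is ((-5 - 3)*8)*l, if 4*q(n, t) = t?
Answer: -6208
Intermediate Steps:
q(n, t) = t/4
A(L) = 6 (A(L) = 4 - 2*(9 - 10) = 4 - 2*(-1) = 4 + 2 = 6)
l = 97 (l = 91 + 6 = 97)
((-5 - 3)*8)*l = ((-5 - 3)*8)*97 = -8*8*97 = -64*97 = -6208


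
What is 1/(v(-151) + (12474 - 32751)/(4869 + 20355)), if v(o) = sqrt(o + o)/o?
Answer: -8581280472/7039685159 + 70694464*I*sqrt(302)/7039685159 ≈ -1.219 + 0.17452*I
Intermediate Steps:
v(o) = sqrt(2)/sqrt(o) (v(o) = sqrt(2*o)/o = (sqrt(2)*sqrt(o))/o = sqrt(2)/sqrt(o))
1/(v(-151) + (12474 - 32751)/(4869 + 20355)) = 1/(sqrt(2)/sqrt(-151) + (12474 - 32751)/(4869 + 20355)) = 1/(sqrt(2)*(-I*sqrt(151)/151) - 20277/25224) = 1/(-I*sqrt(302)/151 - 20277*1/25224) = 1/(-I*sqrt(302)/151 - 6759/8408) = 1/(-6759/8408 - I*sqrt(302)/151)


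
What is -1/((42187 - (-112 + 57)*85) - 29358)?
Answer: -1/17504 ≈ -5.7130e-5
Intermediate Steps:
-1/((42187 - (-112 + 57)*85) - 29358) = -1/((42187 - (-55)*85) - 29358) = -1/((42187 - 1*(-4675)) - 29358) = -1/((42187 + 4675) - 29358) = -1/(46862 - 29358) = -1/17504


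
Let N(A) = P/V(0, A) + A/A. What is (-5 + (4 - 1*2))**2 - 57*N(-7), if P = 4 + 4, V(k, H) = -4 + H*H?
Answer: -872/15 ≈ -58.133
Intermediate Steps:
V(k, H) = -4 + H**2
P = 8
N(A) = 1 + 8/(-4 + A**2) (N(A) = 8/(-4 + A**2) + A/A = 8/(-4 + A**2) + 1 = 1 + 8/(-4 + A**2))
(-5 + (4 - 1*2))**2 - 57*N(-7) = (-5 + (4 - 1*2))**2 - 57*(4 + (-7)**2)/(-4 + (-7)**2) = (-5 + (4 - 2))**2 - 57*(4 + 49)/(-4 + 49) = (-5 + 2)**2 - 57*53/45 = (-3)**2 - 19*53/15 = 9 - 57*53/45 = 9 - 1007/15 = -872/15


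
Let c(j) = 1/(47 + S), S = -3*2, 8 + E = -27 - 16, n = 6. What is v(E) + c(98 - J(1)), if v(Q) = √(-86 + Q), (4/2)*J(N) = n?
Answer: 1/41 + I*√137 ≈ 0.02439 + 11.705*I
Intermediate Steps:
J(N) = 3 (J(N) = (½)*6 = 3)
E = -51 (E = -8 + (-27 - 16) = -8 - 43 = -51)
S = -6
c(j) = 1/41 (c(j) = 1/(47 - 6) = 1/41)
v(E) + c(98 - J(1)) = √(-86 - 51) + 1/41 = √(-137) + 1/41 = I*√137 + 1/41 = 1/41 + I*√137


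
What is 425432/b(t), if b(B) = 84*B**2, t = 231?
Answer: 15194/160083 ≈ 0.094913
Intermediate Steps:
425432/b(t) = 425432/((84*231**2)) = 425432/((84*53361)) = 425432/4482324 = 425432*(1/4482324) = 15194/160083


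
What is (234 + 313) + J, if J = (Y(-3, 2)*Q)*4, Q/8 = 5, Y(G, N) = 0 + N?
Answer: 867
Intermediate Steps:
Y(G, N) = N
Q = 40 (Q = 8*5 = 40)
J = 320 (J = (2*40)*4 = 80*4 = 320)
(234 + 313) + J = (234 + 313) + 320 = 547 + 320 = 867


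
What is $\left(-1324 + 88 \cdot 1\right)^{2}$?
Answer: $1527696$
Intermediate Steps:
$\left(-1324 + 88 \cdot 1\right)^{2} = \left(-1324 + 88\right)^{2} = \left(-1236\right)^{2} = 1527696$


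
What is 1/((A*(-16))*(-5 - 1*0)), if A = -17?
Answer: -1/1360 ≈ -0.00073529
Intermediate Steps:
1/((A*(-16))*(-5 - 1*0)) = 1/((-17*(-16))*(-5 - 1*0)) = 1/(272*(-5 + 0)) = 1/(272*(-5)) = 1/(-1360) = -1/1360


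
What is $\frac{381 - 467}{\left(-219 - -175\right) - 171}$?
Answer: $\frac{2}{5} \approx 0.4$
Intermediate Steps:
$\frac{381 - 467}{\left(-219 - -175\right) - 171} = - \frac{86}{\left(-219 + 175\right) - 171} = - \frac{86}{-44 - 171} = - \frac{86}{-215} = \left(-86\right) \left(- \frac{1}{215}\right) = \frac{2}{5}$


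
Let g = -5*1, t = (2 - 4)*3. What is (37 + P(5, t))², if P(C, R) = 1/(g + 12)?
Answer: 67600/49 ≈ 1379.6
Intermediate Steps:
t = -6 (t = -2*3 = -6)
g = -5
P(C, R) = ⅐ (P(C, R) = 1/(-5 + 12) = 1/7 = ⅐)
(37 + P(5, t))² = (37 + ⅐)² = (260/7)² = 67600/49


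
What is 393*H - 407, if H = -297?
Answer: -117128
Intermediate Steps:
393*H - 407 = 393*(-297) - 407 = -116721 - 407 = -117128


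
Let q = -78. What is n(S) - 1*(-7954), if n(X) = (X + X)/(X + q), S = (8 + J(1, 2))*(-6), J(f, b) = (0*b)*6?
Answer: 167050/21 ≈ 7954.8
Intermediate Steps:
J(f, b) = 0 (J(f, b) = 0*6 = 0)
S = -48 (S = (8 + 0)*(-6) = 8*(-6) = -48)
n(X) = 2*X/(-78 + X) (n(X) = (X + X)/(X - 78) = (2*X)/(-78 + X) = 2*X/(-78 + X))
n(S) - 1*(-7954) = 2*(-48)/(-78 - 48) - 1*(-7954) = 2*(-48)/(-126) + 7954 = 2*(-48)*(-1/126) + 7954 = 16/21 + 7954 = 167050/21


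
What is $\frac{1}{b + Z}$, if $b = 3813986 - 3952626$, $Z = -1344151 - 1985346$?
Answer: $- \frac{1}{3468137} \approx -2.8834 \cdot 10^{-7}$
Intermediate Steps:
$Z = -3329497$ ($Z = -1344151 - 1985346 = -3329497$)
$b = -138640$ ($b = 3813986 - 3952626 = -138640$)
$\frac{1}{b + Z} = \frac{1}{-138640 - 3329497} = \frac{1}{-3468137} = - \frac{1}{3468137}$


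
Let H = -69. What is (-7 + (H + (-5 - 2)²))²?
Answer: 729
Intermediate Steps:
(-7 + (H + (-5 - 2)²))² = (-7 + (-69 + (-5 - 2)²))² = (-7 + (-69 + (-7)²))² = (-7 + (-69 + 49))² = (-7 - 20)² = (-27)² = 729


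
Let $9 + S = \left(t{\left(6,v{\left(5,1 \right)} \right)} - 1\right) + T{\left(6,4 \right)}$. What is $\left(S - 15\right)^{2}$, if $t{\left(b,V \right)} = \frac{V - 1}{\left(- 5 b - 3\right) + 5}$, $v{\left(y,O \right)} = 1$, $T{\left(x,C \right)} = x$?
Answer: $361$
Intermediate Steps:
$t{\left(b,V \right)} = \frac{-1 + V}{2 - 5 b}$ ($t{\left(b,V \right)} = \frac{-1 + V}{\left(-3 - 5 b\right) + 5} = \frac{-1 + V}{2 - 5 b}$)
$S = -4$ ($S = -9 + \left(\left(\frac{1 - 1}{-2 + 5 \cdot 6} - 1\right) + 6\right) = -9 + \left(\left(\frac{1 - 1}{-2 + 30} - 1\right) + 6\right) = -9 + \left(\left(\frac{1}{28} \cdot 0 - 1\right) + 6\right) = -9 + \left(\left(0 - 1\right) + 6\right) = -9 + \left(-1 + 6\right) = -9 + 5 = -4$)
$\left(S - 15\right)^{2} = \left(-4 - 15\right)^{2} = \left(-19\right)^{2} = 361$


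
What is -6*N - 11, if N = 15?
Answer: -101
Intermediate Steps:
-6*N - 11 = -6*15 - 11 = -90 - 11 = -101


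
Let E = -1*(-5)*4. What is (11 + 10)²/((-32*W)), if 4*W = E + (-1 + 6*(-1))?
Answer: -441/104 ≈ -4.2404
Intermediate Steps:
E = 20 (E = 5*4 = 20)
W = 13/4 (W = (20 + (-1 + 6*(-1)))/4 = (20 + (-1 - 6))/4 = (20 - 7)/4 = (¼)*13 = 13/4 ≈ 3.2500)
(11 + 10)²/((-32*W)) = (11 + 10)²/((-32*13/4)) = 21²/(-104) = 441*(-1/104) = -441/104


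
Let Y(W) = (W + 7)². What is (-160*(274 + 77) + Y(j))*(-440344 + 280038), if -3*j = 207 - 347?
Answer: 76869772814/9 ≈ 8.5411e+9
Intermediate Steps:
j = 140/3 (j = -(207 - 347)/3 = -⅓*(-140) = 140/3 ≈ 46.667)
Y(W) = (7 + W)²
(-160*(274 + 77) + Y(j))*(-440344 + 280038) = (-160*(274 + 77) + (7 + 140/3)²)*(-440344 + 280038) = (-160*351 + (161/3)²)*(-160306) = (-56160 + 25921/9)*(-160306) = -479519/9*(-160306) = 76869772814/9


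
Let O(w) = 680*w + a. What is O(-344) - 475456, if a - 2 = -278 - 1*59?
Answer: -709711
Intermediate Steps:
a = -335 (a = 2 + (-278 - 1*59) = 2 + (-278 - 59) = 2 - 337 = -335)
O(w) = -335 + 680*w (O(w) = 680*w - 335 = -335 + 680*w)
O(-344) - 475456 = (-335 + 680*(-344)) - 475456 = (-335 - 233920) - 475456 = -234255 - 475456 = -709711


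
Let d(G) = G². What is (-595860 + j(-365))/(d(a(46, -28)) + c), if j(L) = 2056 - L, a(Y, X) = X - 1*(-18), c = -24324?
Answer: 593439/24224 ≈ 24.498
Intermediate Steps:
a(Y, X) = 18 + X (a(Y, X) = X + 18 = 18 + X)
(-595860 + j(-365))/(d(a(46, -28)) + c) = (-595860 + (2056 - 1*(-365)))/((18 - 28)² - 24324) = (-595860 + (2056 + 365))/((-10)² - 24324) = (-595860 + 2421)/(100 - 24324) = -593439/(-24224) = -593439*(-1/24224) = 593439/24224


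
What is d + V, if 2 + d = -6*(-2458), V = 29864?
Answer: 44610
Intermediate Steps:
d = 14746 (d = -2 - 6*(-2458) = -2 + 14748 = 14746)
d + V = 14746 + 29864 = 44610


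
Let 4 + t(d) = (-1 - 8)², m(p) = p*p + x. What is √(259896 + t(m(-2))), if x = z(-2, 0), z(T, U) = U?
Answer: √259973 ≈ 509.88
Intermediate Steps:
x = 0
m(p) = p² (m(p) = p*p + 0 = p² + 0 = p²)
t(d) = 77 (t(d) = -4 + (-1 - 8)² = -4 + (-9)² = -4 + 81 = 77)
√(259896 + t(m(-2))) = √(259896 + 77) = √259973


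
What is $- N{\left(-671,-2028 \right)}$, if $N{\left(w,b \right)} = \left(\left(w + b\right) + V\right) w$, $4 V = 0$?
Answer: $-1811029$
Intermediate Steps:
$V = 0$ ($V = \frac{1}{4} \cdot 0 = 0$)
$N{\left(w,b \right)} = w \left(b + w\right)$ ($N{\left(w,b \right)} = \left(\left(w + b\right) + 0\right) w = \left(\left(b + w\right) + 0\right) w = \left(b + w\right) w = w \left(b + w\right)$)
$- N{\left(-671,-2028 \right)} = - \left(-671\right) \left(-2028 - 671\right) = - \left(-671\right) \left(-2699\right) = \left(-1\right) 1811029 = -1811029$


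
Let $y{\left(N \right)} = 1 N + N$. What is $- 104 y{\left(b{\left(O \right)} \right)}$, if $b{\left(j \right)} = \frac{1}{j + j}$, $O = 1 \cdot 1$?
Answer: $-104$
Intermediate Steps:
$O = 1$
$b{\left(j \right)} = \frac{1}{2 j}$
$y{\left(N \right)} = 2 N$ ($y{\left(N \right)} = N + N = 2 N$)
$- 104 y{\left(b{\left(O \right)} \right)} = - 104 \cdot 2 \frac{1}{2 \cdot 1} = - 104 \cdot 2 \cdot \frac{1}{2} \cdot 1 = - 104 \cdot 2 \cdot \frac{1}{2} = \left(-104\right) 1 = -104$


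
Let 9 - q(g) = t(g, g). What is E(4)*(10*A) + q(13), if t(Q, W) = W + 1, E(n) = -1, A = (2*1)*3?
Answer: -65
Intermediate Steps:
A = 6 (A = 2*3 = 6)
t(Q, W) = 1 + W
q(g) = 8 - g (q(g) = 9 - (1 + g) = 9 + (-1 - g) = 8 - g)
E(4)*(10*A) + q(13) = -10*6 + (8 - 1*13) = -1*60 + (8 - 13) = -60 - 5 = -65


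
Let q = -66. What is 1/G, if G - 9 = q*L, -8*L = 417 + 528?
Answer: 4/31221 ≈ 0.00012812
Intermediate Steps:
L = -945/8 (L = -(417 + 528)/8 = -⅛*945 = -945/8 ≈ -118.13)
G = 31221/4 (G = 9 - 66*(-945/8) = 9 + 31185/4 = 31221/4 ≈ 7805.3)
1/G = 1/(31221/4) = 4/31221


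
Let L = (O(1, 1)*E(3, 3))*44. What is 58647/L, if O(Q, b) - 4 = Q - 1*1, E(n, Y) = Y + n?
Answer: 19549/352 ≈ 55.537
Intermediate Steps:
O(Q, b) = 3 + Q (O(Q, b) = 4 + (Q - 1*1) = 4 + (Q - 1) = 4 + (-1 + Q) = 3 + Q)
L = 1056 (L = ((3 + 1)*(3 + 3))*44 = (4*6)*44 = 24*44 = 1056)
58647/L = 58647/1056 = 58647*(1/1056) = 19549/352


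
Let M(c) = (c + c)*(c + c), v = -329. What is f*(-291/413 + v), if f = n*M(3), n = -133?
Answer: 93138912/59 ≈ 1.5786e+6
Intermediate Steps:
M(c) = 4*c² (M(c) = (2*c)*(2*c) = 4*c²)
f = -4788 (f = -532*3² = -532*9 = -133*36 = -4788)
f*(-291/413 + v) = -4788*(-291/413 - 329) = -4788*(-136168/413) = 93138912/59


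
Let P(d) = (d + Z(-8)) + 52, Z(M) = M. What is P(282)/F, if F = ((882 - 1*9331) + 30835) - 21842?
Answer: 163/272 ≈ 0.59927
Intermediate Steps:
P(d) = 44 + d (P(d) = (d - 8) + 52 = (-8 + d) + 52 = 44 + d)
F = 544 (F = ((882 - 9331) + 30835) - 21842 = (-8449 + 30835) - 21842 = 22386 - 21842 = 544)
P(282)/F = (44 + 282)/544 = 326*(1/544) = 163/272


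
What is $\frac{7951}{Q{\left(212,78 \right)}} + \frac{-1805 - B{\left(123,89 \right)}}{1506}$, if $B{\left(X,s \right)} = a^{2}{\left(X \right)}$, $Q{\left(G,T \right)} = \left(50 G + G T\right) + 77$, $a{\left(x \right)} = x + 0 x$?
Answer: $- \frac{24936152}{2276821} \approx -10.952$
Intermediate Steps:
$a{\left(x \right)} = x$ ($a{\left(x \right)} = x + 0 = x$)
$Q{\left(G,T \right)} = 77 + 50 G + G T$
$B{\left(X,s \right)} = X^{2}$
$\frac{7951}{Q{\left(212,78 \right)}} + \frac{-1805 - B{\left(123,89 \right)}}{1506} = \frac{7951}{77 + 50 \cdot 212 + 212 \cdot 78} + \frac{-1805 - 123^{2}}{1506} = \frac{7951}{77 + 10600 + 16536} + \left(-1805 - 15129\right) \frac{1}{1506} = \frac{7951}{27213} + \left(-1805 - 15129\right) \frac{1}{1506} = 7951 \cdot \frac{1}{27213} - \frac{8467}{753} = \frac{7951}{27213} - \frac{8467}{753} = - \frac{24936152}{2276821}$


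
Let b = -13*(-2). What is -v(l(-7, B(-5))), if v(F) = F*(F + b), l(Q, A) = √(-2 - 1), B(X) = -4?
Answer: 3 - 26*I*√3 ≈ 3.0 - 45.033*I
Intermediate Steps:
b = 26
l(Q, A) = I*√3 (l(Q, A) = √(-3) = I*√3)
v(F) = F*(26 + F) (v(F) = F*(F + 26) = F*(26 + F))
-v(l(-7, B(-5))) = -I*√3*(26 + I*√3)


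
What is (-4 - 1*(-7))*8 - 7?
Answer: 17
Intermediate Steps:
(-4 - 1*(-7))*8 - 7 = (-4 + 7)*8 - 7 = 3*8 - 7 = 24 - 7 = 17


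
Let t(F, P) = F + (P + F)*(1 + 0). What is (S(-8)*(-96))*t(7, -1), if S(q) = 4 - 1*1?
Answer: -3744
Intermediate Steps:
S(q) = 3 (S(q) = 4 - 1 = 3)
t(F, P) = P + 2*F (t(F, P) = F + (F + P)*1 = F + (F + P) = P + 2*F)
(S(-8)*(-96))*t(7, -1) = (3*(-96))*(-1 + 2*7) = -288*(-1 + 14) = -288*13 = -3744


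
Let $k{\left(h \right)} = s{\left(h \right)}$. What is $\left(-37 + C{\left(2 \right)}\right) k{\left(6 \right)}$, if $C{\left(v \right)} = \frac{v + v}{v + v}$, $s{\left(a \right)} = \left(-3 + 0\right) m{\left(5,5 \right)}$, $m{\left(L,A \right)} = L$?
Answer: $540$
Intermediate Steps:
$s{\left(a \right)} = -15$ ($s{\left(a \right)} = \left(-3 + 0\right) 5 = \left(-3\right) 5 = -15$)
$C{\left(v \right)} = 1$ ($C{\left(v \right)} = \frac{2 v}{2 v} = 2 v \frac{1}{2 v} = 1$)
$k{\left(h \right)} = -15$
$\left(-37 + C{\left(2 \right)}\right) k{\left(6 \right)} = \left(-37 + 1\right) \left(-15\right) = \left(-36\right) \left(-15\right) = 540$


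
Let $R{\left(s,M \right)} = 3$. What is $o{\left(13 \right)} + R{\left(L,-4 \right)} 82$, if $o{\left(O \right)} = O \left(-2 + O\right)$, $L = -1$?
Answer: $389$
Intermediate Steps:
$o{\left(13 \right)} + R{\left(L,-4 \right)} 82 = 13 \left(-2 + 13\right) + 3 \cdot 82 = 13 \cdot 11 + 246 = 143 + 246 = 389$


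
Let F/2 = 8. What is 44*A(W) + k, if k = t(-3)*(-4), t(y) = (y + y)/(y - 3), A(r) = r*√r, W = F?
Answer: 2812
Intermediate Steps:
F = 16 (F = 2*8 = 16)
W = 16
A(r) = r^(3/2)
t(y) = 2*y/(-3 + y) (t(y) = (2*y)/(-3 + y) = 2*y/(-3 + y))
k = -4 (k = (2*(-3)/(-3 - 3))*(-4) = (2*(-3)/(-6))*(-4) = (2*(-3)*(-⅙))*(-4) = 1*(-4) = -4)
44*A(W) + k = 44*16^(3/2) - 4 = 44*64 - 4 = 2816 - 4 = 2812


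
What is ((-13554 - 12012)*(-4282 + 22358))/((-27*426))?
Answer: 77021836/1917 ≈ 40178.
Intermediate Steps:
((-13554 - 12012)*(-4282 + 22358))/((-27*426)) = -25566*18076/(-11502) = -462131016*(-1/11502) = 77021836/1917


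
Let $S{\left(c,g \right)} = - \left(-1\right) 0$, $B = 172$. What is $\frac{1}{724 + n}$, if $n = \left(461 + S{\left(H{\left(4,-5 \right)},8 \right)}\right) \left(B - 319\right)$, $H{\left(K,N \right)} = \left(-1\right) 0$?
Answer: $- \frac{1}{67043} \approx -1.4916 \cdot 10^{-5}$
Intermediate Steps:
$H{\left(K,N \right)} = 0$
$S{\left(c,g \right)} = 0$ ($S{\left(c,g \right)} = \left(-1\right) 0 = 0$)
$n = -67767$ ($n = \left(461 + 0\right) \left(172 - 319\right) = 461 \left(-147\right) = -67767$)
$\frac{1}{724 + n} = \frac{1}{724 - 67767} = \frac{1}{-67043} = - \frac{1}{67043}$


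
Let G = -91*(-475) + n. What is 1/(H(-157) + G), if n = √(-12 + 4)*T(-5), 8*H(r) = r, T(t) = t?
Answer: 2765144/119469096249 + 640*I*√2/119469096249 ≈ 2.3145e-5 + 7.576e-9*I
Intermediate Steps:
H(r) = r/8
n = -10*I*√2 (n = √(-12 + 4)*(-5) = √(-8)*(-5) = (2*I*√2)*(-5) = -10*I*√2 ≈ -14.142*I)
G = 43225 - 10*I*√2 (G = -91*(-475) - 10*I*√2 = 43225 - 10*I*√2 ≈ 43225.0 - 14.142*I)
1/(H(-157) + G) = 1/((⅛)*(-157) + (43225 - 10*I*√2)) = 1/(-157/8 + (43225 - 10*I*√2)) = 1/(345643/8 - 10*I*√2)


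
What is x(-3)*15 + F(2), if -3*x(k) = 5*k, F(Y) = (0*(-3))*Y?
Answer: 75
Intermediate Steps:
F(Y) = 0 (F(Y) = 0*Y = 0)
x(k) = -5*k/3
x(-3)*15 + F(2) = -5/3*(-3)*15 + 0 = 5*15 + 0 = 75 + 0 = 75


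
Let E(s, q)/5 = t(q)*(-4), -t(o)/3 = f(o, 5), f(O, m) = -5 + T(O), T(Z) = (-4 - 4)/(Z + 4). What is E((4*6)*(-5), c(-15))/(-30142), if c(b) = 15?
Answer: 3090/286349 ≈ 0.010791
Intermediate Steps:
T(Z) = -8/(4 + Z)
f(O, m) = -5 - 8/(4 + O)
t(o) = -3*(-28 - 5*o)/(4 + o)
E(s, q) = -60*(28 + 5*q)/(4 + q) (E(s, q) = 5*((3*(28 + 5*q)/(4 + q))*(-4)) = 5*(-12*(28 + 5*q)/(4 + q)) = -60*(28 + 5*q)/(4 + q))
E((4*6)*(-5), c(-15))/(-30142) = (60*(-28 - 5*15)/(4 + 15))/(-30142) = (60*(-28 - 75)/19)*(-1/30142) = (60*(1/19)*(-103))*(-1/30142) = -6180/19*(-1/30142) = 3090/286349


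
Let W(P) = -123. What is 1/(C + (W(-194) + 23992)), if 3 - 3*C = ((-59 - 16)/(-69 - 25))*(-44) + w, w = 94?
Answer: 141/3362902 ≈ 4.1928e-5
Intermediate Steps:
C = -2627/141 (C = 1 - (((-59 - 16)/(-69 - 25))*(-44) + 94)/3 = 1 - (-75/(-94)*(-44) + 94)/3 = 1 - (-75*(-1/94)*(-44) + 94)/3 = 1 - ((75/94)*(-44) + 94)/3 = 1 - (-1650/47 + 94)/3 = 1 - ⅓*2768/47 = 1 - 2768/141 = -2627/141 ≈ -18.631)
1/(C + (W(-194) + 23992)) = 1/(-2627/141 + (-123 + 23992)) = 1/(-2627/141 + 23869) = 1/(3362902/141) = 141/3362902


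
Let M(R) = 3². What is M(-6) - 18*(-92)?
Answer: 1665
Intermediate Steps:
M(R) = 9
M(-6) - 18*(-92) = 9 - 18*(-92) = 9 + 1656 = 1665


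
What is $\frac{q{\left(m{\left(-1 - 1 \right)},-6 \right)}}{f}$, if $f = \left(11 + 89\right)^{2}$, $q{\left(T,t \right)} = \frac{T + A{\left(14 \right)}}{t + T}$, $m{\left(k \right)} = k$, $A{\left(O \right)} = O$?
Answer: $- \frac{3}{20000} \approx -0.00015$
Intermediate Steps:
$q{\left(T,t \right)} = \frac{14 + T}{T + t}$ ($q{\left(T,t \right)} = \frac{T + 14}{t + T} = \frac{14 + T}{T + t}$)
$f = 10000$ ($f = 100^{2} = 10000$)
$\frac{q{\left(m{\left(-1 - 1 \right)},-6 \right)}}{f} = \frac{\frac{1}{\left(-1 - 1\right) - 6} \left(14 - 2\right)}{10000} = \frac{14 - 2}{\left(-1 - 1\right) - 6} \cdot \frac{1}{10000} = \frac{14 - 2}{-2 - 6} \cdot \frac{1}{10000} = \frac{1}{-8} \cdot 12 \cdot \frac{1}{10000} = \left(- \frac{1}{8}\right) 12 \cdot \frac{1}{10000} = \left(- \frac{3}{2}\right) \frac{1}{10000} = - \frac{3}{20000}$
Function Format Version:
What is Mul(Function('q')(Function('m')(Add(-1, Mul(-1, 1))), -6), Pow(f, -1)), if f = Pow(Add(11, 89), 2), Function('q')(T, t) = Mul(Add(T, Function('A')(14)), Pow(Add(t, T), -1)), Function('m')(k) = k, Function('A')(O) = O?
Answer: Rational(-3, 20000) ≈ -0.00015000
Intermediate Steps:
Function('q')(T, t) = Mul(Pow(Add(T, t), -1), Add(14, T)) (Function('q')(T, t) = Mul(Add(T, 14), Pow(Add(t, T), -1)) = Mul(Add(14, T), Pow(Add(T, t), -1)) = Mul(Pow(Add(T, t), -1), Add(14, T)))
f = 10000 (f = Pow(100, 2) = 10000)
Mul(Function('q')(Function('m')(Add(-1, Mul(-1, 1))), -6), Pow(f, -1)) = Mul(Mul(Pow(Add(Add(-1, Mul(-1, 1)), -6), -1), Add(14, Add(-1, Mul(-1, 1)))), Pow(10000, -1)) = Mul(Mul(Pow(Add(Add(-1, -1), -6), -1), Add(14, Add(-1, -1))), Rational(1, 10000)) = Mul(Mul(Pow(Add(-2, -6), -1), Add(14, -2)), Rational(1, 10000)) = Mul(Mul(Pow(-8, -1), 12), Rational(1, 10000)) = Mul(Mul(Rational(-1, 8), 12), Rational(1, 10000)) = Mul(Rational(-3, 2), Rational(1, 10000)) = Rational(-3, 20000)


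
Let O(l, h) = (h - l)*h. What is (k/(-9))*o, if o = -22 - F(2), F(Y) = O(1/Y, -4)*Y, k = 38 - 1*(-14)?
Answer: 3016/9 ≈ 335.11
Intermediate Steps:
k = 52 (k = 38 + 14 = 52)
O(l, h) = h*(h - l)
F(Y) = Y*(16 + 4/Y) (F(Y) = (-4*(-4 - 1/Y))*Y = (16 + 4/Y)*Y = Y*(16 + 4/Y))
o = -58 (o = -22 - (4 + 16*2) = -22 - (4 + 32) = -22 - 1*36 = -22 - 36 = -58)
(k/(-9))*o = (52/(-9))*(-58) = (52*(-1/9))*(-58) = -52/9*(-58) = 3016/9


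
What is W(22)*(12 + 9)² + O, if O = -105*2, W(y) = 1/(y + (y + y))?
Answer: -4473/22 ≈ -203.32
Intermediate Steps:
W(y) = 1/(3*y) (W(y) = 1/(y + 2*y) = 1/(3*y))
O = -210
W(22)*(12 + 9)² + O = ((⅓)/22)*(12 + 9)² - 210 = ((⅓)*(1/22))*21² - 210 = (1/66)*441 - 210 = 147/22 - 210 = -4473/22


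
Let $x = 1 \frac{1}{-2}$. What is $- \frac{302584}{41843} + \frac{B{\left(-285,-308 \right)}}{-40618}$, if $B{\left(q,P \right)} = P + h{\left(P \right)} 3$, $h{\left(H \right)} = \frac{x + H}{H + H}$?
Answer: $- \frac{15125919589569}{2093881295968} \approx -7.2239$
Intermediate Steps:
$x = - \frac{1}{2}$ ($x = 1 \left(- \frac{1}{2}\right) = - \frac{1}{2} \approx -0.5$)
$h{\left(H \right)} = \frac{- \frac{1}{2} + H}{2 H}$ ($h{\left(H \right)} = \frac{- \frac{1}{2} + H}{H + H} = \frac{- \frac{1}{2} + H}{2 H}$)
$B{\left(q,P \right)} = P + \frac{3 \left(-1 + 2 P\right)}{4 P}$ ($B{\left(q,P \right)} = P + \frac{-1 + 2 P}{4 P} 3 = P + \frac{3 \left(-1 + 2 P\right)}{4 P}$)
$- \frac{302584}{41843} + \frac{B{\left(-285,-308 \right)}}{-40618} = - \frac{302584}{41843} + \frac{\frac{3}{2} - 308 - \frac{3}{4 \left(-308\right)}}{-40618} = \left(-302584\right) \frac{1}{41843} + \left(\frac{3}{2} - 308 - - \frac{3}{1232}\right) \left(- \frac{1}{40618}\right) = - \frac{302584}{41843} + \left(\frac{3}{2} - 308 + \frac{3}{1232}\right) \left(- \frac{1}{40618}\right) = - \frac{302584}{41843} - - \frac{377605}{50041376} = - \frac{302584}{41843} + \frac{377605}{50041376} = - \frac{15125919589569}{2093881295968}$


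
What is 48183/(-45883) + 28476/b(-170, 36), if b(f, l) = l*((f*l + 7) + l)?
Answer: -329101544/278830991 ≈ -1.1803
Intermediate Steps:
b(f, l) = l*(7 + l + f*l) (b(f, l) = l*((7 + f*l) + l) = l*(7 + l + f*l))
48183/(-45883) + 28476/b(-170, 36) = 48183/(-45883) + 28476/((36*(7 + 36 - 170*36))) = 48183*(-1/45883) + 28476/((36*(7 + 36 - 6120))) = -48183/45883 + 28476/((36*(-6077))) = -48183/45883 + 28476/(-218772) = -48183/45883 + 28476*(-1/218772) = -48183/45883 - 791/6077 = -329101544/278830991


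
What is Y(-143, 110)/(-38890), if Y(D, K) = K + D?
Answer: 33/38890 ≈ 0.00084855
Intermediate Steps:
Y(D, K) = D + K
Y(-143, 110)/(-38890) = (-143 + 110)/(-38890) = -33*(-1/38890) = 33/38890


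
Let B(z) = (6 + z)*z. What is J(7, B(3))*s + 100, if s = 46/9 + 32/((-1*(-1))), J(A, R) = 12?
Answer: 1636/3 ≈ 545.33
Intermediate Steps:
B(z) = z*(6 + z)
s = 334/9 (s = 46*(⅑) + 32/1 = 46/9 + 32*1 = 46/9 + 32 = 334/9 ≈ 37.111)
J(7, B(3))*s + 100 = 12*(334/9) + 100 = 1336/3 + 100 = 1636/3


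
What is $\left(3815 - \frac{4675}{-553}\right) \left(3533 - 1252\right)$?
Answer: $\frac{4822877970}{553} \approx 8.7213 \cdot 10^{6}$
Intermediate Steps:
$\left(3815 - \frac{4675}{-553}\right) \left(3533 - 1252\right) = \left(3815 - - \frac{4675}{553}\right) 2281 = \left(3815 + \frac{4675}{553}\right) 2281 = \frac{2114370}{553} \cdot 2281 = \frac{4822877970}{553}$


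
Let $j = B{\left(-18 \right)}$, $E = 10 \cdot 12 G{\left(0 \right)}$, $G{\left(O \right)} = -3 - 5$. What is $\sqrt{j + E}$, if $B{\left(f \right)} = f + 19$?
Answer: $i \sqrt{959} \approx 30.968 i$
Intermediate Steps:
$G{\left(O \right)} = -8$
$E = -960$ ($E = 10 \cdot 12 \left(-8\right) = 120 \left(-8\right) = -960$)
$B{\left(f \right)} = 19 + f$
$j = 1$ ($j = 19 - 18 = 1$)
$\sqrt{j + E} = \sqrt{1 - 960} = \sqrt{-959} = i \sqrt{959}$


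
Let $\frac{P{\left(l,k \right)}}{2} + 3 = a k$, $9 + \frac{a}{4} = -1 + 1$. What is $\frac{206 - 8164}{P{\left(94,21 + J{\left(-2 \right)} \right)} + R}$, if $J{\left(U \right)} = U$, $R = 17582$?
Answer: $- \frac{3979}{8104} \approx -0.49099$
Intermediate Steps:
$a = -36$ ($a = -36 + 4 \left(-1 + 1\right) = -36 + 4 \cdot 0 = -36 + 0 = -36$)
$P{\left(l,k \right)} = -6 - 72 k$ ($P{\left(l,k \right)} = -6 + 2 \left(- 36 k\right) = -6 - 72 k$)
$\frac{206 - 8164}{P{\left(94,21 + J{\left(-2 \right)} \right)} + R} = \frac{206 - 8164}{\left(-6 - 72 \left(21 - 2\right)\right) + 17582} = - \frac{7958}{\left(-6 - 1368\right) + 17582} = - \frac{7958}{-1374 + 17582} = - \frac{7958}{16208} = \left(-7958\right) \frac{1}{16208} = - \frac{3979}{8104}$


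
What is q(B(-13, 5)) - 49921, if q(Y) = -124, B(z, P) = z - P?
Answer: -50045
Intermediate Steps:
q(B(-13, 5)) - 49921 = -124 - 49921 = -50045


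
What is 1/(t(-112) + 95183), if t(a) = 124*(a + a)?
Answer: 1/67407 ≈ 1.4835e-5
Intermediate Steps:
t(a) = 248*a (t(a) = 124*(2*a) = 248*a)
1/(t(-112) + 95183) = 1/(248*(-112) + 95183) = 1/(-27776 + 95183) = 1/67407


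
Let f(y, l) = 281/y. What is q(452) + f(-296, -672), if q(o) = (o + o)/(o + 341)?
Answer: 44751/234728 ≈ 0.19065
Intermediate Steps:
q(o) = 2*o/(341 + o) (q(o) = (2*o)/(341 + o) = 2*o/(341 + o))
q(452) + f(-296, -672) = 2*452/(341 + 452) + 281/(-296) = 2*452/793 + 281*(-1/296) = 2*452*(1/793) - 281/296 = 904/793 - 281/296 = 44751/234728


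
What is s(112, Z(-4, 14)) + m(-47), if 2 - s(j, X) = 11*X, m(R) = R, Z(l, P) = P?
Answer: -199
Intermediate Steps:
s(j, X) = 2 - 11*X
s(112, Z(-4, 14)) + m(-47) = (2 - 11*14) - 47 = (2 - 154) - 47 = -152 - 47 = -199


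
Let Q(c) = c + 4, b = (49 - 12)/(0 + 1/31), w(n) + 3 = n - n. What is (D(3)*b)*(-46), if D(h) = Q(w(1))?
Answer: -52762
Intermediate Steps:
w(n) = -3 (w(n) = -3 + (n - n) = -3 + 0 = -3)
b = 1147 (b = 37/(0 + 1/31) = 37/(1/31) = 37*31 = 1147)
Q(c) = 4 + c
D(h) = 1 (D(h) = 4 - 3 = 1)
(D(3)*b)*(-46) = (1*1147)*(-46) = 1147*(-46) = -52762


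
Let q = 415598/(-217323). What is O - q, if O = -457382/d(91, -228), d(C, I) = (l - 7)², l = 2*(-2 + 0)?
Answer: -99349341028/26296083 ≈ -3778.1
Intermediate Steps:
l = -4 (l = 2*(-2) = -4)
d(C, I) = 121 (d(C, I) = (-4 - 7)² = (-11)² = 121)
q = -415598/217323 (q = 415598*(-1/217323) = -415598/217323 ≈ -1.9124)
O = -457382/121 ≈ -3780.0
O - q = -457382/121 - 1*(-415598/217323) = -457382/121 + 415598/217323 = -99349341028/26296083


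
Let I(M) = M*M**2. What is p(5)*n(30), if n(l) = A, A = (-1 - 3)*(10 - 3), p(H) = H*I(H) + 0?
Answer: -17500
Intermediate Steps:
I(M) = M**3
p(H) = H**4 (p(H) = H*H**3 + 0 = H**4 + 0 = H**4)
A = -28 (A = -4*7 = -28)
n(l) = -28
p(5)*n(30) = 5**4*(-28) = 625*(-28) = -17500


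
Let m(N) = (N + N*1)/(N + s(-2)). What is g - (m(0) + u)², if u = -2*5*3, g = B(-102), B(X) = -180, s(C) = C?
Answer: -1080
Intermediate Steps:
m(N) = 2*N/(-2 + N) (m(N) = (N + N*1)/(N - 2) = (N + N)/(-2 + N) = (2*N)/(-2 + N) = 2*N/(-2 + N))
g = -180
u = -30 (u = -10*3 = -30)
g - (m(0) + u)² = -180 - (2*0/(-2 + 0) - 30)² = -180 - (2*0/(-2) - 30)² = -180 - (2*0*(-½) - 30)² = -180 - (0 - 30)² = -180 - 1*(-30)² = -180 - 1*900 = -180 - 900 = -1080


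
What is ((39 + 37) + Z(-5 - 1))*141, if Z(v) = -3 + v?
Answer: 9447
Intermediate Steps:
((39 + 37) + Z(-5 - 1))*141 = ((39 + 37) + (-3 + (-5 - 1)))*141 = (76 + (-3 - 6))*141 = (76 - 9)*141 = 67*141 = 9447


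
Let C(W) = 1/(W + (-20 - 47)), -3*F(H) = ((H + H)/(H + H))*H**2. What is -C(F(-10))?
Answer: 3/301 ≈ 0.0099668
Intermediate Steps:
F(H) = -H**2/3 (F(H) = -(H + H)/(H + H)*H**2/3 = -(2*H)/((2*H))*H**2/3 = -(2*H)*(1/(2*H))*H**2/3 = -H**2/3)
C(W) = 1/(-67 + W) (C(W) = 1/(W - 67) = 1/(-67 + W))
-C(F(-10)) = -1/(-67 - 1/3*(-10)**2) = -1/(-67 - 1/3*100) = -1/(-67 - 100/3) = -1/(-301/3) = -1*(-3/301) = 3/301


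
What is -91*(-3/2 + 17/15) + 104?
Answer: 4121/30 ≈ 137.37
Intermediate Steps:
-91*(-3/2 + 17/15) + 104 = -91*(-11/30) + 104 = 1001/30 + 104 = 4121/30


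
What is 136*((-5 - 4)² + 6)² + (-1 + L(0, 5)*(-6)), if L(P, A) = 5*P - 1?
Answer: 1029389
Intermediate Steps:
L(P, A) = -1 + 5*P
136*((-5 - 4)² + 6)² + (-1 + L(0, 5)*(-6)) = 136*((-5 - 4)² + 6)² + (-1 + (-1 + 5*0)*(-6)) = 136*((-9)² + 6)² + (-1 + (-1 + 0)*(-6)) = 136*(81 + 6)² + (-1 - 1*(-6)) = 136*87² + (-1 + 6) = 136*7569 + 5 = 1029384 + 5 = 1029389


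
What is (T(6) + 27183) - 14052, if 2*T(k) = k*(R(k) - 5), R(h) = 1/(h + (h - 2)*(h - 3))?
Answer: 78697/6 ≈ 13116.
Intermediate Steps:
R(h) = 1/(h + (-3 + h)*(-2 + h)) (R(h) = 1/(h + (-2 + h)*(-3 + h)) = 1/(h + (-3 + h)*(-2 + h)))
T(k) = k*(-5 + 1/(6 + k² - 4*k))/2 (T(k) = (k*(1/(6 + k² - 4*k) - 5))/2 = (k*(-5 + 1/(6 + k² - 4*k)))/2 = k*(-5 + 1/(6 + k² - 4*k))/2)
(T(6) + 27183) - 14052 = ((½)*6*(-29 - 5*6² + 20*6)/(6 + 6² - 4*6) + 27183) - 14052 = ((½)*6*(-29 - 5*36 + 120)/(6 + 36 - 24) + 27183) - 14052 = ((½)*6*(-29 - 180 + 120)/18 + 27183) - 14052 = ((½)*6*(1/18)*(-89) + 27183) - 14052 = (-89/6 + 27183) - 14052 = 163009/6 - 14052 = 78697/6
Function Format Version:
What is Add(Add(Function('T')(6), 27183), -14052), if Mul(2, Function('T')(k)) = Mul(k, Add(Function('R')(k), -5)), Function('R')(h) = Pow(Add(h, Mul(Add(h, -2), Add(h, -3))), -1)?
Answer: Rational(78697, 6) ≈ 13116.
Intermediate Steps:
Function('R')(h) = Pow(Add(h, Mul(Add(-3, h), Add(-2, h))), -1) (Function('R')(h) = Pow(Add(h, Mul(Add(-2, h), Add(-3, h))), -1) = Pow(Add(h, Mul(Add(-3, h), Add(-2, h))), -1))
Function('T')(k) = Mul(Rational(1, 2), k, Add(-5, Pow(Add(6, Pow(k, 2), Mul(-4, k)), -1))) (Function('T')(k) = Mul(Rational(1, 2), Mul(k, Add(Pow(Add(6, Pow(k, 2), Mul(-4, k)), -1), -5))) = Mul(Rational(1, 2), Mul(k, Add(-5, Pow(Add(6, Pow(k, 2), Mul(-4, k)), -1)))) = Mul(Rational(1, 2), k, Add(-5, Pow(Add(6, Pow(k, 2), Mul(-4, k)), -1))))
Add(Add(Function('T')(6), 27183), -14052) = Add(Add(Mul(Rational(1, 2), 6, Pow(Add(6, Pow(6, 2), Mul(-4, 6)), -1), Add(-29, Mul(-5, Pow(6, 2)), Mul(20, 6))), 27183), -14052) = Add(Add(Mul(Rational(1, 2), 6, Pow(Add(6, 36, -24), -1), Add(-29, Mul(-5, 36), 120)), 27183), -14052) = Add(Add(Mul(Rational(1, 2), 6, Pow(18, -1), Add(-29, -180, 120)), 27183), -14052) = Add(Add(Mul(Rational(1, 2), 6, Rational(1, 18), -89), 27183), -14052) = Add(Add(Rational(-89, 6), 27183), -14052) = Add(Rational(163009, 6), -14052) = Rational(78697, 6)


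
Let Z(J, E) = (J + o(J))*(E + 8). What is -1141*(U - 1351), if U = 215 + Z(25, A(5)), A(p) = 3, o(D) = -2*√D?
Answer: 1107911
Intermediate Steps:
Z(J, E) = (8 + E)*(J - 2*√J) (Z(J, E) = (J - 2*√J)*(E + 8) = (J - 2*√J)*(8 + E) = (8 + E)*(J - 2*√J))
U = 380 (U = 215 + (-16*√25 + 8*25 + 3*25 - 2*3*√25) = 215 + (-16*5 + 200 + 75 - 2*3*5) = 215 + (-80 + 200 + 75 - 30) = 215 + 165 = 380)
-1141*(U - 1351) = -1141*(380 - 1351) = -1141*(-971) = 1107911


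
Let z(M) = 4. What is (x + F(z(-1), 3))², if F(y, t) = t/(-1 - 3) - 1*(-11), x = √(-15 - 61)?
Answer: 465/16 + 41*I*√19 ≈ 29.063 + 178.71*I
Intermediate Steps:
x = 2*I*√19 (x = √(-76) = 2*I*√19 ≈ 8.7178*I)
F(y, t) = 11 - t/4 (F(y, t) = t/(-4) + 11 = -t/4 + 11 = 11 - t/4)
(x + F(z(-1), 3))² = (2*I*√19 + (11 - ¼*3))² = (2*I*√19 + (11 - ¾))² = (2*I*√19 + 41/4)² = (41/4 + 2*I*√19)²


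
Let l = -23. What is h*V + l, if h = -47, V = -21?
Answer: 964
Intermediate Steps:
h*V + l = -47*(-21) - 23 = 987 - 23 = 964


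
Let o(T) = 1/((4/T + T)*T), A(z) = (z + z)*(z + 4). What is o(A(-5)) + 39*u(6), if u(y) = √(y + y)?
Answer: 1/104 + 78*√3 ≈ 135.11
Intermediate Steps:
A(z) = 2*z*(4 + z) (A(z) = (2*z)*(4 + z) = 2*z*(4 + z))
u(y) = √2*√y (u(y) = √(2*y) = √2*√y)
o(T) = 1/(T*(T + 4/T)) (o(T) = 1/((T + 4/T)*T) = 1/(T*(T + 4/T)))
o(A(-5)) + 39*u(6) = 1/(4 + (2*(-5)*(4 - 5))²) + 39*(√2*√6) = 1/(4 + (2*(-5)*(-1))²) + 39*(2*√3) = 1/(4 + 10²) + 78*√3 = 1/(4 + 100) + 78*√3 = 1/104 + 78*√3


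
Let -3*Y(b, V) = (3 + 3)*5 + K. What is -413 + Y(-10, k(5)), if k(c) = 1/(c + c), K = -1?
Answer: -1268/3 ≈ -422.67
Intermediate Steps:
k(c) = 1/(2*c)
Y(b, V) = -29/3 (Y(b, V) = -((3 + 3)*5 - 1)/3 = -(6*5 - 1)/3 = -(30 - 1)/3 = -⅓*29 = -29/3)
-413 + Y(-10, k(5)) = -413 - 29/3 = -1268/3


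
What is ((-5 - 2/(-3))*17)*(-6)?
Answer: 442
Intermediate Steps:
((-5 - 2/(-3))*17)*(-6) = ((-5 - 2*(-1/3))*17)*(-6) = ((-5 + 2/3)*17)*(-6) = -13/3*17*(-6) = -221/3*(-6) = 442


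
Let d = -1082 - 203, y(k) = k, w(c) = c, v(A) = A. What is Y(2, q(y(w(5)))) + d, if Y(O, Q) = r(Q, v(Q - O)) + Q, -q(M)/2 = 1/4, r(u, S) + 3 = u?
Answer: -1289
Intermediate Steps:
r(u, S) = -3 + u
q(M) = -½ (q(M) = -2/4 = -2*¼ = -½)
d = -1285
Y(O, Q) = -3 + 2*Q (Y(O, Q) = (-3 + Q) + Q = -3 + 2*Q)
Y(2, q(y(w(5)))) + d = (-3 + 2*(-½)) - 1285 = (-3 - 1) - 1285 = -4 - 1285 = -1289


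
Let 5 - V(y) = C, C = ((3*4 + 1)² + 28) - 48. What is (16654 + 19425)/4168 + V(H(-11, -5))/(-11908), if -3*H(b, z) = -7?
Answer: 107557231/12408136 ≈ 8.6683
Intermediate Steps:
H(b, z) = 7/3 (H(b, z) = -⅓*(-7) = 7/3)
C = 149 (C = ((12 + 1)² + 28) - 48 = (13² + 28) - 48 = (169 + 28) - 48 = 197 - 48 = 149)
V(y) = -144 (V(y) = 5 - 1*149 = 5 - 149 = -144)
(16654 + 19425)/4168 + V(H(-11, -5))/(-11908) = (16654 + 19425)/4168 - 144/(-11908) = 36079*(1/4168) - 144*(-1/11908) = 36079/4168 + 36/2977 = 107557231/12408136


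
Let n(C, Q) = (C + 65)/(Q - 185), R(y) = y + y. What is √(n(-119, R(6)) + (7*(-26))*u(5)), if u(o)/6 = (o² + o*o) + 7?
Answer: 3*I*√206987926/173 ≈ 249.49*I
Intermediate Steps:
R(y) = 2*y
n(C, Q) = (65 + C)/(-185 + Q)
u(o) = 42 + 12*o² (u(o) = 6*((o² + o*o) + 7) = 6*((o² + o²) + 7) = 6*(2*o² + 7) = 6*(7 + 2*o²) = 42 + 12*o²)
√(n(-119, R(6)) + (7*(-26))*u(5)) = √((65 - 119)/(-185 + 2*6) + (7*(-26))*(42 + 12*5²)) = √(-54/(-185 + 12) - 182*(42 + 12*25)) = √(-54/(-173) - 182*(42 + 300)) = √(-1/173*(-54) - 182*342) = √(54/173 - 62244) = √(-10768158/173) = 3*I*√206987926/173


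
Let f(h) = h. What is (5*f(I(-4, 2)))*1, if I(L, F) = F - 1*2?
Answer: 0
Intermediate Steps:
I(L, F) = -2 + F (I(L, F) = F - 2 = -2 + F)
(5*f(I(-4, 2)))*1 = (5*(-2 + 2))*1 = (5*0)*1 = 0*1 = 0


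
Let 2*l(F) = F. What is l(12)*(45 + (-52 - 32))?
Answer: -234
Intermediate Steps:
l(F) = F/2
l(12)*(45 + (-52 - 32)) = ((½)*12)*(45 + (-52 - 32)) = 6*(45 - 84) = 6*(-39) = -234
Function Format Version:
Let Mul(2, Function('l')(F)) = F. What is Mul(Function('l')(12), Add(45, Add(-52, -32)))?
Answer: -234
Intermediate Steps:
Function('l')(F) = Mul(Rational(1, 2), F)
Mul(Function('l')(12), Add(45, Add(-52, -32))) = Mul(Mul(Rational(1, 2), 12), Add(45, Add(-52, -32))) = Mul(6, Add(45, -84)) = Mul(6, -39) = -234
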